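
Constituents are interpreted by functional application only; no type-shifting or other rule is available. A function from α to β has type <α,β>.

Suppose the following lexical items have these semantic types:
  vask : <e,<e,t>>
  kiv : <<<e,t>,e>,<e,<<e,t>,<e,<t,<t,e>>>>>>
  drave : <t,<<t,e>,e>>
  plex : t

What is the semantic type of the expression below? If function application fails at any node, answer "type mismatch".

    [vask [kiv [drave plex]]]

[drave plex] — drave of type <t,<<t,e>,e>> combines with plex of type t: type <<t,e>,e>.
[kiv [drave plex]]: <<<e,t>,e>,<e,<<e,t>,<e,<t,<t,e>>>>>> with <<t,e>,e> — neither is a function whose domain matches the other; composition fails here.

type mismatch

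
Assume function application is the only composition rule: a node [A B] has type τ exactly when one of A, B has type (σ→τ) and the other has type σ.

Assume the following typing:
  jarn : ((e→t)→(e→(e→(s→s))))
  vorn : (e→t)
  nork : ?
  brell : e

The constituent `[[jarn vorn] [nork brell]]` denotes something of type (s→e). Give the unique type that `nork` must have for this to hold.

[[jarn vorn] [nork brell]] is required to be (s→e). [jarn vorn] : (e→(e→(s→s))) cannot yield (s→e) as functor, so [nork brell] : ((e→(e→(s→s)))→(s→e)).
[nork brell] is required to be ((e→(e→(s→s)))→(s→e)). brell : e cannot yield ((e→(e→(s→s)))→(s→e)) as functor, so nork : (e→((e→(e→(s→s)))→(s→e))).

(e→((e→(e→(s→s)))→(s→e)))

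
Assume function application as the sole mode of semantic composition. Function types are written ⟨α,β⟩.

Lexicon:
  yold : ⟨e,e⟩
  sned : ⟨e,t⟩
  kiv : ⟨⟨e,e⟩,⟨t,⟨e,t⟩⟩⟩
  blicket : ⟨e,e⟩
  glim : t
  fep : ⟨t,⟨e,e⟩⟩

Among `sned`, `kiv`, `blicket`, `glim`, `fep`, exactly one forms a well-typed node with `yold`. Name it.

kiv

sned : ⟨e,t⟩ — neither side's domain matches the other.
kiv — combines: kiv : ⟨⟨e,e⟩,⟨t,⟨e,t⟩⟩⟩ takes yold : ⟨e,e⟩ as argument, giving ⟨t,⟨e,t⟩⟩.
blicket : ⟨e,e⟩ — neither side's domain matches the other.
glim : t — neither side's domain matches the other.
fep : ⟨t,⟨e,e⟩⟩ — neither side's domain matches the other.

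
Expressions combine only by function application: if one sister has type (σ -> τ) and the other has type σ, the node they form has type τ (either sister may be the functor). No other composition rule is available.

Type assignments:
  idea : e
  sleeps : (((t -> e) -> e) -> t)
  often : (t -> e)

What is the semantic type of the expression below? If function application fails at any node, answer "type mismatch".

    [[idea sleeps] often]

type mismatch

[idea sleeps]: e and (((t -> e) -> e) -> t) cannot combine by function application — type clash.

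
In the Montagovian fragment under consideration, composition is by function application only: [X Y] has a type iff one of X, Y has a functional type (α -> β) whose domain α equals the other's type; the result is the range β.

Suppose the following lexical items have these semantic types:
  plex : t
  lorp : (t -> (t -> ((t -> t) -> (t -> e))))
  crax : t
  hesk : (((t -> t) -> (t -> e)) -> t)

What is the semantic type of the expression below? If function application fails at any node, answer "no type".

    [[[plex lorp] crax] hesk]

[plex lorp]: (t -> (t -> ((t -> t) -> (t -> e)))) applied to t yields (t -> ((t -> t) -> (t -> e))).
[[plex lorp] crax]: (t -> ((t -> t) -> (t -> e))) applied to t yields ((t -> t) -> (t -> e)).
[[[plex lorp] crax] hesk]: (((t -> t) -> (t -> e)) -> t) applied to ((t -> t) -> (t -> e)) yields t.

t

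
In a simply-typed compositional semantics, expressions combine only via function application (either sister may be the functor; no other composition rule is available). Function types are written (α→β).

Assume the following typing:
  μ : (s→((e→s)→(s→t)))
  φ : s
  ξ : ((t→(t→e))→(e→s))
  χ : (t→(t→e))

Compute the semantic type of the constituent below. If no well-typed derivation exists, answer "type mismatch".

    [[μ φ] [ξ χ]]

(s→t)

[μ φ] — μ of type (s→((e→s)→(s→t))) combines with φ of type s: type ((e→s)→(s→t)).
[ξ χ] — ξ of type ((t→(t→e))→(e→s)) combines with χ of type (t→(t→e)): type (e→s).
[[μ φ] [ξ χ]] — [μ φ] of type ((e→s)→(s→t)) combines with [ξ χ] of type (e→s): type (s→t).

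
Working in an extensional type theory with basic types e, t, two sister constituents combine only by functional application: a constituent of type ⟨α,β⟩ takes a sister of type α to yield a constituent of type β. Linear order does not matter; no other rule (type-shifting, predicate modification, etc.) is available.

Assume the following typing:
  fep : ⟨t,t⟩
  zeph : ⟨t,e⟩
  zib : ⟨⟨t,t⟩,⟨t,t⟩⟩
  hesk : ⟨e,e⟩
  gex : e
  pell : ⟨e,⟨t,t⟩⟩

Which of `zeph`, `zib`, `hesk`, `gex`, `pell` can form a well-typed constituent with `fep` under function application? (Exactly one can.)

zib

zeph : ⟨t,e⟩ — fep needs t; zeph needs t; neither fits.
zib — combines: zib : ⟨⟨t,t⟩,⟨t,t⟩⟩ takes fep : ⟨t,t⟩ as argument, giving ⟨t,t⟩.
hesk : ⟨e,e⟩ — fep needs t; hesk needs e; neither fits.
gex : e — fep needs t; gex needs nothing (atomic); neither fits.
pell : ⟨e,⟨t,t⟩⟩ — fep needs t; pell needs e; neither fits.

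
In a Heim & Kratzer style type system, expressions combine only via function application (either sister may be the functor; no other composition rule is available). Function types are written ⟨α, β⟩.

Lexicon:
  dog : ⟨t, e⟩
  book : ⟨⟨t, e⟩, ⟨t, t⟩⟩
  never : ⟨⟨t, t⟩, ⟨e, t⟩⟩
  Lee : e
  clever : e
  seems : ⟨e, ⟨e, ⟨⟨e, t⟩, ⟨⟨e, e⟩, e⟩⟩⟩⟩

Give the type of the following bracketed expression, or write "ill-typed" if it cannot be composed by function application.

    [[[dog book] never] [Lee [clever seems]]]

At [dog book], book : ⟨⟨t, e⟩, ⟨t, t⟩⟩ takes dog : ⟨t, e⟩, giving ⟨t, t⟩.
At [[dog book] never], never : ⟨⟨t, t⟩, ⟨e, t⟩⟩ takes [dog book] : ⟨t, t⟩, giving ⟨e, t⟩.
At [clever seems], seems : ⟨e, ⟨e, ⟨⟨e, t⟩, ⟨⟨e, e⟩, e⟩⟩⟩⟩ takes clever : e, giving ⟨e, ⟨⟨e, t⟩, ⟨⟨e, e⟩, e⟩⟩⟩.
At [Lee [clever seems]], [clever seems] : ⟨e, ⟨⟨e, t⟩, ⟨⟨e, e⟩, e⟩⟩⟩ takes Lee : e, giving ⟨⟨e, t⟩, ⟨⟨e, e⟩, e⟩⟩.
At [[[dog book] never] [Lee [clever seems]]], [Lee [clever seems]] : ⟨⟨e, t⟩, ⟨⟨e, e⟩, e⟩⟩ takes [[dog book] never] : ⟨e, t⟩, giving ⟨⟨e, e⟩, e⟩.

⟨⟨e, e⟩, e⟩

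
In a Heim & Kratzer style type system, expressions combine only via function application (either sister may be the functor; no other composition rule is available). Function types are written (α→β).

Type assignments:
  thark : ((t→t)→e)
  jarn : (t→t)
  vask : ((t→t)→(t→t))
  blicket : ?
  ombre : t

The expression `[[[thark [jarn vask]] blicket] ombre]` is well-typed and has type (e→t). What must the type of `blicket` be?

(e→(t→(e→t)))

For [[[thark [jarn vask]] blicket] ombre] to have type (e→t) with ombre of type t, [[thark [jarn vask]] blicket] must be the function: [[thark [jarn vask]] blicket] : (t→(e→t)).
For [[thark [jarn vask]] blicket] to have type (t→(e→t)) with [thark [jarn vask]] of type e, blicket must be the function: blicket : (e→(t→(e→t))).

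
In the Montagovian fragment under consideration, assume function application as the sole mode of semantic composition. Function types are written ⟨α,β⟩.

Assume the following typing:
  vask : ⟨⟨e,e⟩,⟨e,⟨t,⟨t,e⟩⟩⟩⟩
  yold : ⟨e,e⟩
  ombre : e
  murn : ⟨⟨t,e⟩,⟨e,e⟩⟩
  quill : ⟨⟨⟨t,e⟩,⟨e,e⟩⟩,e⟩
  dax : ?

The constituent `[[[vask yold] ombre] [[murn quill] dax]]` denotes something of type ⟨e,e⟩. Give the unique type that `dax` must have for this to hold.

[[[vask yold] ombre] [[murn quill] dax]] is required to be ⟨e,e⟩. [[vask yold] ombre] : ⟨t,⟨t,e⟩⟩ cannot yield ⟨e,e⟩ as functor, so [[murn quill] dax] : ⟨⟨t,⟨t,e⟩⟩,⟨e,e⟩⟩.
[[murn quill] dax] is required to be ⟨⟨t,⟨t,e⟩⟩,⟨e,e⟩⟩. [murn quill] : e cannot yield ⟨⟨t,⟨t,e⟩⟩,⟨e,e⟩⟩ as functor, so dax : ⟨e,⟨⟨t,⟨t,e⟩⟩,⟨e,e⟩⟩⟩.

⟨e,⟨⟨t,⟨t,e⟩⟩,⟨e,e⟩⟩⟩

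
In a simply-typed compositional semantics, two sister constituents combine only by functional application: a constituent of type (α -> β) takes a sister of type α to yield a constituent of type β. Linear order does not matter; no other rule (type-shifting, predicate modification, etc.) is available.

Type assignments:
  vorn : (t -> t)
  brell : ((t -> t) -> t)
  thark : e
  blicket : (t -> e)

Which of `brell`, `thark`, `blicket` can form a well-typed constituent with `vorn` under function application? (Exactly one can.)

brell

brell — combines: brell : ((t -> t) -> t) takes vorn : (t -> t) as argument, giving t.
thark : e — does not combine with vorn.
blicket : (t -> e) — does not combine with vorn.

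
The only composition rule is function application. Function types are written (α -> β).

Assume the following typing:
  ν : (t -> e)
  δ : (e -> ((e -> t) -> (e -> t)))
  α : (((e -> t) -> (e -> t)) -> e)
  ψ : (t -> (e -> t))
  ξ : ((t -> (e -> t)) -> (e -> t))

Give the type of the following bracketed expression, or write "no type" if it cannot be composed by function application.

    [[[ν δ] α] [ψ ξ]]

[ν δ]: (t -> e) and (e -> ((e -> t) -> (e -> t))) cannot combine by function application — type clash.

no type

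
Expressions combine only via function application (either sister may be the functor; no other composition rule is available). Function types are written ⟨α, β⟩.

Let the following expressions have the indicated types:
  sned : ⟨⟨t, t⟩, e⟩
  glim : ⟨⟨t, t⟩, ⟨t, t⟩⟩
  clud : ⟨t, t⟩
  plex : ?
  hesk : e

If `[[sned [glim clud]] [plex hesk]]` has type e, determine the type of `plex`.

At [[sned [glim clud]] [plex hesk]] (required: e): [sned [glim clud]] is e, which is not a function with range e; hence [plex hesk] is the functor — type ⟨e, e⟩.
At [plex hesk] (required: ⟨e, e⟩): hesk is e, which is not a function with range ⟨e, e⟩; hence plex is the functor — type ⟨e, ⟨e, e⟩⟩.

⟨e, ⟨e, e⟩⟩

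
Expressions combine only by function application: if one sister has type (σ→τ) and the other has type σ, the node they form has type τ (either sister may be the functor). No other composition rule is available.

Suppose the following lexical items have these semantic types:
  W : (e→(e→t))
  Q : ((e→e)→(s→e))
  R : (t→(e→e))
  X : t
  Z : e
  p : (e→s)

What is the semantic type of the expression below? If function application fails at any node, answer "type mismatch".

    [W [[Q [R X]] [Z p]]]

(e→t)

[R X] — R of type (t→(e→e)) combines with X of type t: type (e→e).
[Q [R X]] — Q of type ((e→e)→(s→e)) combines with [R X] of type (e→e): type (s→e).
[Z p] — p of type (e→s) combines with Z of type e: type s.
[[Q [R X]] [Z p]] — [Q [R X]] of type (s→e) combines with [Z p] of type s: type e.
[W [[Q [R X]] [Z p]]] — W of type (e→(e→t)) combines with [[Q [R X]] [Z p]] of type e: type (e→t).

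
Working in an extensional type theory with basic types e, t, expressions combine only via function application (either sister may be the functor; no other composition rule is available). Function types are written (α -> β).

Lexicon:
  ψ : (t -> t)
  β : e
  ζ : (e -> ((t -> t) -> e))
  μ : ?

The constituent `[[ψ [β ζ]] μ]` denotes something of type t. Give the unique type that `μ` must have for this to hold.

(e -> t)

[[ψ [β ζ]] μ] must have type t. The sister [ψ [β ζ]] has type e; that is not a function onto t, so μ must be the functor, of type (e -> t).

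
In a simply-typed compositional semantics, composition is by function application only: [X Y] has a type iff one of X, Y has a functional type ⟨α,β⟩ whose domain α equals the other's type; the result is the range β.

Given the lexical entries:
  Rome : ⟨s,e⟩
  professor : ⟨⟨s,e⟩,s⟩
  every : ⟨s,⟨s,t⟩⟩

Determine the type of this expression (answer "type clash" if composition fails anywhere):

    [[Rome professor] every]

[Rome professor]: ⟨⟨s,e⟩,s⟩ applied to ⟨s,e⟩ yields s.
[[Rome professor] every]: ⟨s,⟨s,t⟩⟩ applied to s yields ⟨s,t⟩.

⟨s,t⟩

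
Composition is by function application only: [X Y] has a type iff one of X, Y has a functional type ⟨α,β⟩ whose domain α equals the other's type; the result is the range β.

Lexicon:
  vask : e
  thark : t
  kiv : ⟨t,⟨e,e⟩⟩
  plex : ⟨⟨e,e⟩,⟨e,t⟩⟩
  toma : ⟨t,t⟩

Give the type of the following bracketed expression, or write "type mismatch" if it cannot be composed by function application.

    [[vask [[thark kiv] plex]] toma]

[thark kiv]: kiv is ⟨t,⟨e,e⟩⟩, thark is t; result ⟨e,e⟩.
[[thark kiv] plex]: plex is ⟨⟨e,e⟩,⟨e,t⟩⟩, [thark kiv] is ⟨e,e⟩; result ⟨e,t⟩.
[vask [[thark kiv] plex]]: [[thark kiv] plex] is ⟨e,t⟩, vask is e; result t.
[[vask [[thark kiv] plex]] toma]: toma is ⟨t,t⟩, [vask [[thark kiv] plex]] is t; result t.

t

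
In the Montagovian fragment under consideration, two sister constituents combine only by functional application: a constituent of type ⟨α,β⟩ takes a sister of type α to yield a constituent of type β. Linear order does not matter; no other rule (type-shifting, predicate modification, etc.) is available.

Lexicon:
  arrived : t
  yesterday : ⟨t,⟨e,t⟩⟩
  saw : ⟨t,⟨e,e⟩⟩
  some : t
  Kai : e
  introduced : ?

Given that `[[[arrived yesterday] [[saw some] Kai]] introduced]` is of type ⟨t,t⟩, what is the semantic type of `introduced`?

⟨t,⟨t,t⟩⟩

For [[[arrived yesterday] [[saw some] Kai]] introduced] to have type ⟨t,t⟩ with [[arrived yesterday] [[saw some] Kai]] of type t, introduced must be the function: introduced : ⟨t,⟨t,t⟩⟩.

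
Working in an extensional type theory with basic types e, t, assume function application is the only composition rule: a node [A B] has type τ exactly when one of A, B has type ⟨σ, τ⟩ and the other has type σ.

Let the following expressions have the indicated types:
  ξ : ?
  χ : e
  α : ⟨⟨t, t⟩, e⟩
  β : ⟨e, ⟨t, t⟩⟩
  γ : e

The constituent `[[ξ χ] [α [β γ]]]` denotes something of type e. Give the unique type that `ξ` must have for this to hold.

⟨e, ⟨e, e⟩⟩

For [[ξ χ] [α [β γ]]] to have type e with [α [β γ]] of type e, [ξ χ] must be the function: [ξ χ] : ⟨e, e⟩.
For [ξ χ] to have type ⟨e, e⟩ with χ of type e, ξ must be the function: ξ : ⟨e, ⟨e, e⟩⟩.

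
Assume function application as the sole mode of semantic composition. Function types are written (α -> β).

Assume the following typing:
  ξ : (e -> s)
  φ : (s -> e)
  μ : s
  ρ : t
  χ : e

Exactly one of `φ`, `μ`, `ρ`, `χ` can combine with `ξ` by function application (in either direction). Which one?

χ

φ : (s -> e) — does not combine with ξ.
μ : s — does not combine with ξ.
ρ : t — does not combine with ξ.
χ — combines: ξ : (e -> s) takes χ : e as argument, giving s.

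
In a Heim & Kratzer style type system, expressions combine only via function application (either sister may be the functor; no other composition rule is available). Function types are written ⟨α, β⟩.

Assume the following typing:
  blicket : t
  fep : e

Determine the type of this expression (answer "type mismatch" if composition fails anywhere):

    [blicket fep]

At [blicket fep]: neither t nor e can take the other as argument; the node is ill-typed.

type mismatch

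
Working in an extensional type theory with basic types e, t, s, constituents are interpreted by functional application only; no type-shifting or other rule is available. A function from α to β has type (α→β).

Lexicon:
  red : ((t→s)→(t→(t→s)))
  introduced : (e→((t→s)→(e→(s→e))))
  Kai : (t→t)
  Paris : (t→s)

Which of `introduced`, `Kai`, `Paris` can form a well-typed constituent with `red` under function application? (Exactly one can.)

Paris

introduced : (e→((t→s)→(e→(s→e)))) — red needs (t→s); introduced needs e; neither fits.
Kai : (t→t) — red needs (t→s); Kai needs t; neither fits.
Paris — combines: red : ((t→s)→(t→(t→s))) takes Paris : (t→s) as argument, giving (t→(t→s)).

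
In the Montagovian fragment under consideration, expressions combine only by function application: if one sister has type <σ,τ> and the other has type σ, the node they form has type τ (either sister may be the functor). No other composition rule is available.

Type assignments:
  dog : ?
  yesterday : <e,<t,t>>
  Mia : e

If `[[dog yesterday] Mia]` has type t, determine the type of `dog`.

[[dog yesterday] Mia] must have type t. The sister Mia has type e; that is not a function onto t, so [dog yesterday] must be the functor, of type <e,t>.
[dog yesterday] must have type <e,t>. The sister yesterday has type <e,<t,t>>; that is not a function onto <e,t>, so dog must be the functor, of type <<e,<t,t>>,<e,t>>.

<<e,<t,t>>,<e,t>>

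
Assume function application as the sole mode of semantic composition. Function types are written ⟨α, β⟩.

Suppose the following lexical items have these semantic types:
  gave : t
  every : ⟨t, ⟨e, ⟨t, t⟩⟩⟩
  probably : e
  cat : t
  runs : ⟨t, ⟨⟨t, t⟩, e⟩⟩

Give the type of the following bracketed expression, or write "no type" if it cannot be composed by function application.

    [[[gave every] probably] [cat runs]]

[gave every] — every of type ⟨t, ⟨e, ⟨t, t⟩⟩⟩ combines with gave of type t: type ⟨e, ⟨t, t⟩⟩.
[[gave every] probably] — [gave every] of type ⟨e, ⟨t, t⟩⟩ combines with probably of type e: type ⟨t, t⟩.
[cat runs] — runs of type ⟨t, ⟨⟨t, t⟩, e⟩⟩ combines with cat of type t: type ⟨⟨t, t⟩, e⟩.
[[[gave every] probably] [cat runs]] — [cat runs] of type ⟨⟨t, t⟩, e⟩ combines with [[gave every] probably] of type ⟨t, t⟩: type e.

e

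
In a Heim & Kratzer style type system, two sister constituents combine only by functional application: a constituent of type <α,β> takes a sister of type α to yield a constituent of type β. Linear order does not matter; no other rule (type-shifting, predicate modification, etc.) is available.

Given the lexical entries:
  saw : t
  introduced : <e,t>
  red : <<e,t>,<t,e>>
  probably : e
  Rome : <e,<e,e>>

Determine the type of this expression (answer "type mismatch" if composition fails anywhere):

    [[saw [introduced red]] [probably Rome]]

e

At [introduced red], red : <<e,t>,<t,e>> takes introduced : <e,t>, giving <t,e>.
At [saw [introduced red]], [introduced red] : <t,e> takes saw : t, giving e.
At [probably Rome], Rome : <e,<e,e>> takes probably : e, giving <e,e>.
At [[saw [introduced red]] [probably Rome]], [probably Rome] : <e,e> takes [saw [introduced red]] : e, giving e.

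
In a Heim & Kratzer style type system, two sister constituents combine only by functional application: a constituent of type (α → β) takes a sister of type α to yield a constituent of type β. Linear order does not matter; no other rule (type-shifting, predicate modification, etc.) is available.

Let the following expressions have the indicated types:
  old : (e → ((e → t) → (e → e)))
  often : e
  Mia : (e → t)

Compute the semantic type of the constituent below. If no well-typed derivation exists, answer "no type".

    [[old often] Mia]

[old often] — old of type (e → ((e → t) → (e → e))) combines with often of type e: type ((e → t) → (e → e)).
[[old often] Mia] — [old often] of type ((e → t) → (e → e)) combines with Mia of type (e → t): type (e → e).

(e → e)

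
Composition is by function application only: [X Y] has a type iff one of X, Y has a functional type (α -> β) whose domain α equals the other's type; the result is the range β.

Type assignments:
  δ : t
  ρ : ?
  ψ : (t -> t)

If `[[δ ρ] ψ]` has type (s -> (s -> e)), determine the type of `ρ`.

(t -> ((t -> t) -> (s -> (s -> e))))

For [[δ ρ] ψ] to have type (s -> (s -> e)) with ψ of type (t -> t), [δ ρ] must be the function: [δ ρ] : ((t -> t) -> (s -> (s -> e))).
For [δ ρ] to have type ((t -> t) -> (s -> (s -> e))) with δ of type t, ρ must be the function: ρ : (t -> ((t -> t) -> (s -> (s -> e)))).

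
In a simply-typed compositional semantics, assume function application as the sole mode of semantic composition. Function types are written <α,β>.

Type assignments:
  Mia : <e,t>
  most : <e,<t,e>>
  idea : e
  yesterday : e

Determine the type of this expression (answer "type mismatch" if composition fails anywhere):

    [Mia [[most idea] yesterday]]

type mismatch

At [most idea], most : <e,<t,e>> takes idea : e, giving <t,e>.
At [[most idea] yesterday]: neither <t,e> nor e can take the other as argument; the node is ill-typed.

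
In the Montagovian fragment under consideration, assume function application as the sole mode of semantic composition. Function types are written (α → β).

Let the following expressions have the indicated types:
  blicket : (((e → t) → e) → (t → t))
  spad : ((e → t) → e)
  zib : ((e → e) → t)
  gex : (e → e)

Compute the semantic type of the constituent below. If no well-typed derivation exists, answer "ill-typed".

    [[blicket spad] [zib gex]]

t

[blicket spad]: blicket is (((e → t) → e) → (t → t)), spad is ((e → t) → e); result (t → t).
[zib gex]: zib is ((e → e) → t), gex is (e → e); result t.
[[blicket spad] [zib gex]]: [blicket spad] is (t → t), [zib gex] is t; result t.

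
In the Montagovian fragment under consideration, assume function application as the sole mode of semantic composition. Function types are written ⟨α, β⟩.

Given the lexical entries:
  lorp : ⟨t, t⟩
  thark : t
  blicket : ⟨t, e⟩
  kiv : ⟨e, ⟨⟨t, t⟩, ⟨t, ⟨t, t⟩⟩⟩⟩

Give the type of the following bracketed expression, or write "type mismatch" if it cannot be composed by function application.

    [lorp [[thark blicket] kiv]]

⟨t, ⟨t, t⟩⟩

At [thark blicket], blicket : ⟨t, e⟩ takes thark : t, giving e.
At [[thark blicket] kiv], kiv : ⟨e, ⟨⟨t, t⟩, ⟨t, ⟨t, t⟩⟩⟩⟩ takes [thark blicket] : e, giving ⟨⟨t, t⟩, ⟨t, ⟨t, t⟩⟩⟩.
At [lorp [[thark blicket] kiv]], [[thark blicket] kiv] : ⟨⟨t, t⟩, ⟨t, ⟨t, t⟩⟩⟩ takes lorp : ⟨t, t⟩, giving ⟨t, ⟨t, t⟩⟩.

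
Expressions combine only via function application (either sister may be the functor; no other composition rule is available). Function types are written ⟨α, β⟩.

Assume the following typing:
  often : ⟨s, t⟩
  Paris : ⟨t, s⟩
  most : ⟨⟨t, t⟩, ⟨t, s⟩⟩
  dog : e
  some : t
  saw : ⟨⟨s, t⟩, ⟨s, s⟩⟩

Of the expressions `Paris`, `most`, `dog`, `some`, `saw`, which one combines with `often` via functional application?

saw

Paris : ⟨t, s⟩ — often needs s; Paris needs t; neither fits.
most : ⟨⟨t, t⟩, ⟨t, s⟩⟩ — often needs s; most needs ⟨t, t⟩; neither fits.
dog : e — often needs s; dog needs nothing (atomic); neither fits.
some : t — often needs s; some needs nothing (atomic); neither fits.
saw — combines: saw : ⟨⟨s, t⟩, ⟨s, s⟩⟩ takes often : ⟨s, t⟩ as argument, giving ⟨s, s⟩.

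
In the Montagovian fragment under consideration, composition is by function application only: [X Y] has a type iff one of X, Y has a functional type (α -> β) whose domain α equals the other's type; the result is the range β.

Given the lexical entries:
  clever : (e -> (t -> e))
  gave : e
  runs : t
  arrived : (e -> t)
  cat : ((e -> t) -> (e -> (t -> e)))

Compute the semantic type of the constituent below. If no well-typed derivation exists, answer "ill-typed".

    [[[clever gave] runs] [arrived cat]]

[clever gave] — clever of type (e -> (t -> e)) combines with gave of type e: type (t -> e).
[[clever gave] runs] — [clever gave] of type (t -> e) combines with runs of type t: type e.
[arrived cat] — cat of type ((e -> t) -> (e -> (t -> e))) combines with arrived of type (e -> t): type (e -> (t -> e)).
[[[clever gave] runs] [arrived cat]] — [arrived cat] of type (e -> (t -> e)) combines with [[clever gave] runs] of type e: type (t -> e).

(t -> e)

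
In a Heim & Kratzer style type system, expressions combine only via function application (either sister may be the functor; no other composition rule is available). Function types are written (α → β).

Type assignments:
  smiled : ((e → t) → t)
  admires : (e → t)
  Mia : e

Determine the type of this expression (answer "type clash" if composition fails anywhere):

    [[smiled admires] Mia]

type clash

[smiled admires]: ((e → t) → t) applied to (e → t) yields t.
[[smiled admires] Mia]: t with e — neither is a function whose domain matches the other; composition fails here.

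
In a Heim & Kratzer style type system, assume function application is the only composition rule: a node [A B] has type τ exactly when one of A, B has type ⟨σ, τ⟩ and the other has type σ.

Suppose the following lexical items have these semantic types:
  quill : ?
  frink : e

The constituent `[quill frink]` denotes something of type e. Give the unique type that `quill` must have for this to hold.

For [quill frink] to have type e with frink of type e, quill must be the function: quill : ⟨e, e⟩.

⟨e, e⟩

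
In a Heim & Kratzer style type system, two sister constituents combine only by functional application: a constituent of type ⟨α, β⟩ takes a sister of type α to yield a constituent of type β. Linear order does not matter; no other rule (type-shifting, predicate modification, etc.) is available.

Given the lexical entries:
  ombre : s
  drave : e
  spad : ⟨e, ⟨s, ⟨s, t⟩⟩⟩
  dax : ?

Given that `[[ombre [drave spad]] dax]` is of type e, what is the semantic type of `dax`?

[[ombre [drave spad]] dax] must have type e. The sister [ombre [drave spad]] has type ⟨s, t⟩; that is not a function onto e, so dax must be the functor, of type ⟨⟨s, t⟩, e⟩.

⟨⟨s, t⟩, e⟩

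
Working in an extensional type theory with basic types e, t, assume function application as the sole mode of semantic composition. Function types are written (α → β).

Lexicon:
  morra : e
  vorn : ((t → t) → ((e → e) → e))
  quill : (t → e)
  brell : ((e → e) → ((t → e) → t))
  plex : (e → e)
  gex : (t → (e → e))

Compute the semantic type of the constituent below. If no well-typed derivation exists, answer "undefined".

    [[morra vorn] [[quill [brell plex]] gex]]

undefined

At [morra vorn]: neither e nor ((t → t) → ((e → e) → e)) can take the other as argument; the node is ill-typed.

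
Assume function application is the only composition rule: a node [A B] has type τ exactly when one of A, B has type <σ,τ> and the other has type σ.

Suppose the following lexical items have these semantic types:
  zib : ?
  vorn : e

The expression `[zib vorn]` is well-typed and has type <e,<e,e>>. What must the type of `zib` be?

<e,<e,<e,e>>>

[zib vorn] is required to be <e,<e,e>>. vorn : e cannot yield <e,<e,e>> as functor, so zib : <e,<e,<e,e>>>.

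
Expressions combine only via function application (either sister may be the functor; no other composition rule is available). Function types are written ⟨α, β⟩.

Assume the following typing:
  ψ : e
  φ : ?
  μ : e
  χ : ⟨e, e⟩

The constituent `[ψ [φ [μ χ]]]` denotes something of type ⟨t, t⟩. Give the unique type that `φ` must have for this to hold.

⟨e, ⟨e, ⟨t, t⟩⟩⟩

[ψ [φ [μ χ]]] is required to be ⟨t, t⟩. ψ : e cannot yield ⟨t, t⟩ as functor, so [φ [μ χ]] : ⟨e, ⟨t, t⟩⟩.
[φ [μ χ]] is required to be ⟨e, ⟨t, t⟩⟩. [μ χ] : e cannot yield ⟨e, ⟨t, t⟩⟩ as functor, so φ : ⟨e, ⟨e, ⟨t, t⟩⟩⟩.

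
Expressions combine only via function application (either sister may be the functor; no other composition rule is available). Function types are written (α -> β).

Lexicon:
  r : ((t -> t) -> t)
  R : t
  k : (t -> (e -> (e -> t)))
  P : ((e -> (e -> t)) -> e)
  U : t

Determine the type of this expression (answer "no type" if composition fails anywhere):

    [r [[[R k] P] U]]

no type

[R k]: functor k : (t -> (e -> (e -> t))), argument R : t; result (e -> (e -> t)).
[[R k] P]: functor P : ((e -> (e -> t)) -> e), argument [R k] : (e -> (e -> t)); result e.
At [[[R k] P] U]: neither e nor t can take the other as argument; the node is ill-typed.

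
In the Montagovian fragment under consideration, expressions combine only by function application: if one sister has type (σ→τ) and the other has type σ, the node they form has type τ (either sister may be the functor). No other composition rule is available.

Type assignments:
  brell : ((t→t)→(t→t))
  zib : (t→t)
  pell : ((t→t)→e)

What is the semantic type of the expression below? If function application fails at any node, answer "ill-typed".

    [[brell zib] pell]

e

[brell zib] — brell of type ((t→t)→(t→t)) combines with zib of type (t→t): type (t→t).
[[brell zib] pell] — pell of type ((t→t)→e) combines with [brell zib] of type (t→t): type e.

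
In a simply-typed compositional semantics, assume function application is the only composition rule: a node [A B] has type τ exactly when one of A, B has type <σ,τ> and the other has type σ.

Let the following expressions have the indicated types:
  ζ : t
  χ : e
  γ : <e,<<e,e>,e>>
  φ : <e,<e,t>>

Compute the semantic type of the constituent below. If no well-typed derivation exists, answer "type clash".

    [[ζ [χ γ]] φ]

[χ γ]: <e,<<e,e>,e>> applied to e yields <<e,e>,e>.
[ζ [χ γ]]: t and <<e,e>,e> cannot combine by function application — type clash.

type clash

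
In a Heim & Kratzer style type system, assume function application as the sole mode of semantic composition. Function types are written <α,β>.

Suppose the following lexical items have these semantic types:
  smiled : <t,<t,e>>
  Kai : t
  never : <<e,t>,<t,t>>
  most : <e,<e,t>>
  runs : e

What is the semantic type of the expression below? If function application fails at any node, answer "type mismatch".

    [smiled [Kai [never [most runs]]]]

<t,e>

[most runs]: most is <e,<e,t>>, runs is e; result <e,t>.
[never [most runs]]: never is <<e,t>,<t,t>>, [most runs] is <e,t>; result <t,t>.
[Kai [never [most runs]]]: [never [most runs]] is <t,t>, Kai is t; result t.
[smiled [Kai [never [most runs]]]]: smiled is <t,<t,e>>, [Kai [never [most runs]]] is t; result <t,e>.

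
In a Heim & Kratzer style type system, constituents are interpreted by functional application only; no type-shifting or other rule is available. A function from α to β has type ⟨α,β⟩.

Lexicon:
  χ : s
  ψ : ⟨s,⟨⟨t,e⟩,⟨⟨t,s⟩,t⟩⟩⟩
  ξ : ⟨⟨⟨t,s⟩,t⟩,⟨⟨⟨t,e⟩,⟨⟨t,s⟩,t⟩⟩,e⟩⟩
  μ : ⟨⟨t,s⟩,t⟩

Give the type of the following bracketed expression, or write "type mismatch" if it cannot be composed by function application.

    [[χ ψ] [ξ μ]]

e

At [χ ψ], ψ : ⟨s,⟨⟨t,e⟩,⟨⟨t,s⟩,t⟩⟩⟩ takes χ : s, giving ⟨⟨t,e⟩,⟨⟨t,s⟩,t⟩⟩.
At [ξ μ], ξ : ⟨⟨⟨t,s⟩,t⟩,⟨⟨⟨t,e⟩,⟨⟨t,s⟩,t⟩⟩,e⟩⟩ takes μ : ⟨⟨t,s⟩,t⟩, giving ⟨⟨⟨t,e⟩,⟨⟨t,s⟩,t⟩⟩,e⟩.
At [[χ ψ] [ξ μ]], [ξ μ] : ⟨⟨⟨t,e⟩,⟨⟨t,s⟩,t⟩⟩,e⟩ takes [χ ψ] : ⟨⟨t,e⟩,⟨⟨t,s⟩,t⟩⟩, giving e.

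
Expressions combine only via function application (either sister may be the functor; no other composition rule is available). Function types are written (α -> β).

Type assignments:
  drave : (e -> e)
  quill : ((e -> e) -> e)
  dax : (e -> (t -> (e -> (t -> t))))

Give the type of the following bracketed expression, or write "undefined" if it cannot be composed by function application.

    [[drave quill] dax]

[drave quill]: functor quill : ((e -> e) -> e), argument drave : (e -> e); result e.
[[drave quill] dax]: functor dax : (e -> (t -> (e -> (t -> t)))), argument [drave quill] : e; result (t -> (e -> (t -> t))).

(t -> (e -> (t -> t)))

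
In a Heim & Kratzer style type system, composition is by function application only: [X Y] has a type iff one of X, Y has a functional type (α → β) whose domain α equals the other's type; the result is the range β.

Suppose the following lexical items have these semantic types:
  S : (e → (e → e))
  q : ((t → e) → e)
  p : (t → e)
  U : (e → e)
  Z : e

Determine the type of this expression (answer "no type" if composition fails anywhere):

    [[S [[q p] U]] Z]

e

[q p]: functor q : ((t → e) → e), argument p : (t → e); result e.
[[q p] U]: functor U : (e → e), argument [q p] : e; result e.
[S [[q p] U]]: functor S : (e → (e → e)), argument [[q p] U] : e; result (e → e).
[[S [[q p] U]] Z]: functor [S [[q p] U]] : (e → e), argument Z : e; result e.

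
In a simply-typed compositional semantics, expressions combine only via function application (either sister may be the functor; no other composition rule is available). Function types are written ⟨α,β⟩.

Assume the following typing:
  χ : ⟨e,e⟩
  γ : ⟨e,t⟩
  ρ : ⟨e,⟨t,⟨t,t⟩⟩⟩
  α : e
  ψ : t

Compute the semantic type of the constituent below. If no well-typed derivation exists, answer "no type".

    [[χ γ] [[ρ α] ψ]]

no type

[χ γ]: ⟨e,e⟩ with ⟨e,t⟩ — neither is a function whose domain matches the other; composition fails here.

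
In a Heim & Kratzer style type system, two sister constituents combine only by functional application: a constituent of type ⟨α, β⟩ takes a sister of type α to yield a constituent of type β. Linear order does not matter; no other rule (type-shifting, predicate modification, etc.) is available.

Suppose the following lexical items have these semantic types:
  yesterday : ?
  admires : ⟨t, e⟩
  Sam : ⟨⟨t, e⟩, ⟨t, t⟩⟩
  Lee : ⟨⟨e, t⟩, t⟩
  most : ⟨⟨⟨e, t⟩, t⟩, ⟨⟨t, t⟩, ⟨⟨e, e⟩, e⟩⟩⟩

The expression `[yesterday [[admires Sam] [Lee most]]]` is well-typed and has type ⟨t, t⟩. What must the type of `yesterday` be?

⟨⟨⟨e, e⟩, e⟩, ⟨t, t⟩⟩

For [yesterday [[admires Sam] [Lee most]]] to have type ⟨t, t⟩ with [[admires Sam] [Lee most]] of type ⟨⟨e, e⟩, e⟩, yesterday must be the function: yesterday : ⟨⟨⟨e, e⟩, e⟩, ⟨t, t⟩⟩.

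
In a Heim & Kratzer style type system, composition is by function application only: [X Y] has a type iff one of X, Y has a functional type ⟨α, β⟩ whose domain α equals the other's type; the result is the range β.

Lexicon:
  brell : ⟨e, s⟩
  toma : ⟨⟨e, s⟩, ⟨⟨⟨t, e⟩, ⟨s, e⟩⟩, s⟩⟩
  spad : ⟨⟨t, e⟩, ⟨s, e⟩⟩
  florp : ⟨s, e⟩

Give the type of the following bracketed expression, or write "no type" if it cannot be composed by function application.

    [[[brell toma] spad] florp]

e

[brell toma] — toma of type ⟨⟨e, s⟩, ⟨⟨⟨t, e⟩, ⟨s, e⟩⟩, s⟩⟩ combines with brell of type ⟨e, s⟩: type ⟨⟨⟨t, e⟩, ⟨s, e⟩⟩, s⟩.
[[brell toma] spad] — [brell toma] of type ⟨⟨⟨t, e⟩, ⟨s, e⟩⟩, s⟩ combines with spad of type ⟨⟨t, e⟩, ⟨s, e⟩⟩: type s.
[[[brell toma] spad] florp] — florp of type ⟨s, e⟩ combines with [[brell toma] spad] of type s: type e.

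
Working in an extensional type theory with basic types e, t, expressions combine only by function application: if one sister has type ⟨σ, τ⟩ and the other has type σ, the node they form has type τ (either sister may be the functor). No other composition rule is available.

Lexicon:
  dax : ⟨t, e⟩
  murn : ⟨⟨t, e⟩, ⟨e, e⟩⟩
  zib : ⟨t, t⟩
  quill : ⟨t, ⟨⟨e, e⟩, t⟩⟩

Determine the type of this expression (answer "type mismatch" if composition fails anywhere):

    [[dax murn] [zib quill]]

type mismatch

At [dax murn], murn : ⟨⟨t, e⟩, ⟨e, e⟩⟩ takes dax : ⟨t, e⟩, giving ⟨e, e⟩.
[zib quill]: ⟨t, t⟩ with ⟨t, ⟨⟨e, e⟩, t⟩⟩ — neither is a function whose domain matches the other; composition fails here.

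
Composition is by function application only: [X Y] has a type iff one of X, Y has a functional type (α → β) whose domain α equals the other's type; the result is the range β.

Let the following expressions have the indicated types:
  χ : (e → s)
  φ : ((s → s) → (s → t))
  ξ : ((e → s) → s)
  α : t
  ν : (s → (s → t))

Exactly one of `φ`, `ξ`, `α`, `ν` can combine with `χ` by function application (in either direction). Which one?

ξ

φ : ((s → s) → (s → t)) — neither side's domain matches the other.
ξ — combines: ξ : ((e → s) → s) takes χ : (e → s) as argument, giving s.
α : t — neither side's domain matches the other.
ν : (s → (s → t)) — neither side's domain matches the other.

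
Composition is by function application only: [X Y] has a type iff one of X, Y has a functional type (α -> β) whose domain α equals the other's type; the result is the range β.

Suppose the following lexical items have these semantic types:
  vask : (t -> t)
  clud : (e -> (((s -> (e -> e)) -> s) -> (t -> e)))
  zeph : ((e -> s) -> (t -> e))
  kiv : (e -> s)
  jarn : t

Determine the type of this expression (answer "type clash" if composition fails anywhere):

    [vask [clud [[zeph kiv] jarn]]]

type clash

[zeph kiv]: functor zeph : ((e -> s) -> (t -> e)), argument kiv : (e -> s); result (t -> e).
[[zeph kiv] jarn]: functor [zeph kiv] : (t -> e), argument jarn : t; result e.
[clud [[zeph kiv] jarn]]: functor clud : (e -> (((s -> (e -> e)) -> s) -> (t -> e))), argument [[zeph kiv] jarn] : e; result (((s -> (e -> e)) -> s) -> (t -> e)).
At [vask [clud [[zeph kiv] jarn]]]: neither (t -> t) nor (((s -> (e -> e)) -> s) -> (t -> e)) can take the other as argument; the node is ill-typed.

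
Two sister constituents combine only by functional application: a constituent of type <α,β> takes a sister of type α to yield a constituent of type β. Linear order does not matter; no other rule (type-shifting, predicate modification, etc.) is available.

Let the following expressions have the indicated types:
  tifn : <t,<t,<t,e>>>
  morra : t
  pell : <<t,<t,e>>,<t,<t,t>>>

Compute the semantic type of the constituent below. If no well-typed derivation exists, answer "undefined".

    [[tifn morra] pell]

<t,<t,t>>

[tifn morra]: <t,<t,<t,e>>> applied to t yields <t,<t,e>>.
[[tifn morra] pell]: <<t,<t,e>>,<t,<t,t>>> applied to <t,<t,e>> yields <t,<t,t>>.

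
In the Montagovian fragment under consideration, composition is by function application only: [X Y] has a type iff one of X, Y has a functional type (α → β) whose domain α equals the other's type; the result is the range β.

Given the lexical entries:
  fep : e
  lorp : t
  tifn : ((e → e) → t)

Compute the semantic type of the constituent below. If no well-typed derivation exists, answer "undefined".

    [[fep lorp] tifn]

undefined

At [fep lorp]: neither e nor t can take the other as argument; the node is ill-typed.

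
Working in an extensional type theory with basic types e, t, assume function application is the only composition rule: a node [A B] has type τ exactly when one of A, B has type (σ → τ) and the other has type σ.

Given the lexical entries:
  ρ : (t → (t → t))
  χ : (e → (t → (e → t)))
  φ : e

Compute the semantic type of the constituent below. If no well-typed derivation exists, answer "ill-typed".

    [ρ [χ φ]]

ill-typed

[χ φ] — χ of type (e → (t → (e → t))) combines with φ of type e: type (t → (e → t)).
[ρ [χ φ]]: (t → (t → t)) with (t → (e → t)) — neither is a function whose domain matches the other; composition fails here.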